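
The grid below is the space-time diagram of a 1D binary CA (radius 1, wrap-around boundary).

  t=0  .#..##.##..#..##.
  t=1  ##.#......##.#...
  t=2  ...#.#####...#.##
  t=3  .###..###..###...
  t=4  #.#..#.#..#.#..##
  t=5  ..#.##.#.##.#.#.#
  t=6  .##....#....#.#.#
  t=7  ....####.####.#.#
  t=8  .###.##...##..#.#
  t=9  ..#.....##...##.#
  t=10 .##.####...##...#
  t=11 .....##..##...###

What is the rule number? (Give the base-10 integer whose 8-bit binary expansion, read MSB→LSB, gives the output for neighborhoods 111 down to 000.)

135

  nb ###: next=#  (t=2,i=6, bit7=1)
  nb ##.: next=.  (t=0,i=5, bit6=0)
  nb #.#: next=.  (t=0,i=6, bit5=0)
  nb #..: next=.  (t=0,i=2, bit4=0)
  nb .##: next=.  (t=0,i=4, bit3=0)
  nb .#.: next=#  (t=0,i=1, bit2=1)
  nb ..#: next=#  (t=0,i=0, bit1=1)
  nb ...: next=#  (t=1,i=5, bit0=1)
  bits 10000111 = 135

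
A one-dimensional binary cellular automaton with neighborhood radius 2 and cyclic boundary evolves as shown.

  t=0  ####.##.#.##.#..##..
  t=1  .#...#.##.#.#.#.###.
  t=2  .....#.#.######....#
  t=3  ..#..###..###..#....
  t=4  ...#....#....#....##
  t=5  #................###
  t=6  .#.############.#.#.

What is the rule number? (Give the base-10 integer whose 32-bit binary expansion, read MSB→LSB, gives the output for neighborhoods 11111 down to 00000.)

2271254121

  ##### -> #   bit 31 = 1  t=2,i=11
  ####. -> .   bit 30 = 0  t=0,i=2
  ###.# -> .   bit 29 = 0  t=0,i=3
  ###.. -> .   bit 28 = 0  t=1,i=18
  ##.## -> .   bit 27 = 0  t=0,i=4
  ##.#. -> #   bit 26 = 1  t=0,i=7
  ##..# -> #   bit 25 = 1  t=0,i=18
  ##... -> #   bit 24 = 1  t=2,i=15
  #.### -> .   bit 23 = 0  t=1,i=16
  #.##. -> #   bit 22 = 1  t=0,i=5
  #.#.# -> #   bit 21 = 1  t=0,i=8
  #.#.. -> .   bit 20 = 0  t=0,i=13
  #..## -> .   bit 19 = 0  t=0,i=15
  #..#. -> .   bit 18 = 0  t=1,i=0
  #...# -> .   bit 17 = 0  t=1,i=3
  #.... -> .   bit 16 = 0  t=2,i=1
  .#### -> #   bit 15 = 1  t=0,i=1
  .###. -> .   bit 14 = 0  t=1,i=17
  .##.# -> .   bit 13 = 0  t=0,i=6
  .##.. -> #   bit 12 = 1  t=0,i=17
  .#.## -> .   bit 11 = 0  t=0,i=9
  .#.#. -> #   bit 10 = 1  t=1,i=11
  .#..# -> #   bit 9 = 1  t=0,i=14
  .#... -> .   bit 8 = 0  t=1,i=2
  ..### -> .   bit 7 = 0  t=0,i=0
  ..##. -> #   bit 6 = 1  t=0,i=16
  ..#.# -> #   bit 5 = 1  t=1,i=5
  ..#.. -> .   bit 4 = 0  t=1,i=1
  ...## -> #   bit 3 = 1  t=4,i=17
  ...#. -> .   bit 2 = 0  t=1,i=4
  ....# -> .   bit 1 = 0  t=2,i=3
  ..... -> #   bit 0 = 1  t=2,i=2
  bits 10000111011000001001011001101001 = 2271254121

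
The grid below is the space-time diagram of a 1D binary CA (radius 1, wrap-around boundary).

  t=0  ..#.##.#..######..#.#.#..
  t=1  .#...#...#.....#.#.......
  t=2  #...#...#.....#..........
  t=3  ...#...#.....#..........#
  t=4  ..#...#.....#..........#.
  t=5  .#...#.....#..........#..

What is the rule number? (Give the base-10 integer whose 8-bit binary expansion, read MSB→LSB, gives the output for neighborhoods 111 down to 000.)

66

  [7] ### => .  t=0,i=11
  [6] ##. => #  t=0,i=5
  [5] #.# => .  t=0,i=3
  [4] #.. => .  t=0,i=8
  [3] .## => .  t=0,i=4
  [2] .#. => .  t=0,i=2
  [1] ..# => #  t=0,i=1
  [0] ... => .  t=0,i=0
  bits 01000010 = 66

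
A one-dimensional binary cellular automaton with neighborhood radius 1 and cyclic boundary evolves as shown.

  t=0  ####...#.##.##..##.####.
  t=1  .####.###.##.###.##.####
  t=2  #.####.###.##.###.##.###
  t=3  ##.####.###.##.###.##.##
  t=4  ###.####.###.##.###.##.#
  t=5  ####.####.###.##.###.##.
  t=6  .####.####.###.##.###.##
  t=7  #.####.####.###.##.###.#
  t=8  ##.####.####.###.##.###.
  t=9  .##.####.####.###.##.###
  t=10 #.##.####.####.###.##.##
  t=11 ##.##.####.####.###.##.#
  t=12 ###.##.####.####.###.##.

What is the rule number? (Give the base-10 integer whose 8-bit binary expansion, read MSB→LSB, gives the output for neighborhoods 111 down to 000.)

246

  [7] ### => #  t=0,i=1
  [6] ##. => #  t=0,i=3
  [5] #.# => #  t=0,i=8
  [4] #.. => #  t=0,i=4
  [3] .## => .  t=0,i=0
  [2] .#. => #  t=0,i=7
  [1] ..# => #  t=0,i=6
  [0] ... => .  t=0,i=5
  bits 11110110 = 246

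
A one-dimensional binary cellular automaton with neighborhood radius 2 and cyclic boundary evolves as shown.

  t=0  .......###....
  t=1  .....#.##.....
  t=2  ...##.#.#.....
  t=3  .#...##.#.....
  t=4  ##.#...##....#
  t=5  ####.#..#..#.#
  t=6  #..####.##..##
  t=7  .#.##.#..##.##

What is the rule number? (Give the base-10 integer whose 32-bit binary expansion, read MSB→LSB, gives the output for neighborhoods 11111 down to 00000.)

  nb #####: next=.  (t=5,i=1, bit31=0)
  nb ####.: next=.  (t=5,i=2, bit30=0)
  nb ###.#: next=#  (t=4,i=1, bit29=1)
  nb ###..: next=.  (t=0,i=9, bit28=0)
  nb ##.##: next=.  (t=6,i=7, bit27=0)
  nb ##.#.: next=#  (t=2,i=5, bit26=1)
  nb ##..#: next=#  (t=6,i=1, bit25=1)
  nb ##...: next=.  (t=0,i=10, bit24=0)
  nb #.###: next=#  (t=5,i=13, bit23=1)
  nb #.##.: next=.  (t=1,i=7, bit22=0)
  nb #.#.#: next=#  (t=2,i=6, bit21=1)
  nb #.#..: next=#  (t=2,i=8, bit20=1)
  nb #..##: next=.  (t=6,i=2, bit19=0)
  nb #..#.: next=.  (t=5,i=7, bit18=0)
  nb #...#: next=#  (t=3,i=3, bit17=1)
  nb #....: next=.  (t=0,i=11, bit16=0)
  nb .####: next=#  (t=5,i=0, bit15=1)
  nb .###.: next=#  (t=0,i=8, bit14=1)
  nb .##.#: next=.  (t=2,i=4, bit13=0)
  nb .##..: next=#  (t=1,i=8, bit12=1)
  nb .#.##: next=#  (t=1,i=6, bit11=1)
  nb .#.#.: next=.  (t=2,i=7, bit10=0)
  nb .#..#: next=#  (t=5,i=6, bit9=1)
  nb .#...: next=.  (t=2,i=9, bit8=0)
  nb ..###: next=#  (t=0,i=7, bit7=1)
  nb ..##.: next=.  (t=2,i=3, bit6=0)
  nb ..#.#: next=.  (t=1,i=5, bit5=0)
  nb ..#..: next=#  (t=3,i=1, bit4=1)
  nb ...##: next=.  (t=0,i=6, bit3=0)
  nb ...#.: next=#  (t=1,i=4, bit2=1)
  nb ....#: next=#  (t=0,i=5, bit1=1)
  nb .....: next=.  (t=0,i=0, bit0=0)
  bits 00100110101100101101101010010110 = 649255574

649255574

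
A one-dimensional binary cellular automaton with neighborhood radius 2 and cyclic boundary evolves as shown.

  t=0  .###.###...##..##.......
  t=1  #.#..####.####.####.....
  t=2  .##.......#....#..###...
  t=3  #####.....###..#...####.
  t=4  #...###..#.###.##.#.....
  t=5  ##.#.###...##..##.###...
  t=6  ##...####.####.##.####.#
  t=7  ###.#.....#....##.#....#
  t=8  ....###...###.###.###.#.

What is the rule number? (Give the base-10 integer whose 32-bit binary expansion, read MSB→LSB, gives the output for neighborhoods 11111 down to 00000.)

  ##### -> .   bit 31 = 0  t=3,i=2
  ####. -> .   bit 30 = 0  t=1,i=7
  ###.# -> .   bit 29 = 0  t=0,i=3
  ###.. -> #   bit 28 = 1  t=0,i=7
  ##.## -> .   bit 27 = 0  t=0,i=4
  ##.#. -> .   bit 26 = 0  t=4,i=17
  ##..# -> #   bit 25 = 1  t=0,i=13
  ##... -> #   bit 24 = 1  t=0,i=8
  #.### -> #   bit 23 = 1  t=0,i=5
  #.##. -> #   bit 22 = 1  t=4,i=15
  #.#.# -> .   bit 21 = 0  t=5,i=3
  #.#.. -> #   bit 20 = 1  t=1,i=2
  #..## -> .   bit 19 = 0  t=0,i=14
  #..#. -> .   bit 18 = 0  t=3,i=14
  #...# -> .   bit 17 = 0  t=0,i=9
  #.... -> #   bit 16 = 1  t=0,i=18
  .#### -> .   bit 15 = 0  t=1,i=6
  .###. -> #   bit 14 = 1  t=0,i=2
  .##.# -> #   bit 13 = 1  t=4,i=16
  .##.. -> #   bit 12 = 1  t=0,i=12
  .#.## -> .   bit 11 = 0  t=4,i=10
  .#.#. -> #   bit 10 = 1  t=1,i=1
  .#..# -> .   bit 9 = 0  t=1,i=3
  .#... -> #   bit 8 = 1  t=2,i=11
  ..### -> .   bit 7 = 0  t=0,i=1
  ..##. -> #   bit 6 = 1  t=0,i=11
  ..#.# -> .   bit 5 = 0  t=1,i=0
  ..#.. -> #   bit 4 = 1  t=2,i=10
  ...## -> #   bit 3 = 1  t=0,i=0
  ...#. -> .   bit 2 = 0  t=1,i=23
  ....# -> .   bit 1 = 0  t=0,i=23
  ..... -> .   bit 0 = 0  t=0,i=19
  bits 00010011110100010111010101011000 = 332494168

332494168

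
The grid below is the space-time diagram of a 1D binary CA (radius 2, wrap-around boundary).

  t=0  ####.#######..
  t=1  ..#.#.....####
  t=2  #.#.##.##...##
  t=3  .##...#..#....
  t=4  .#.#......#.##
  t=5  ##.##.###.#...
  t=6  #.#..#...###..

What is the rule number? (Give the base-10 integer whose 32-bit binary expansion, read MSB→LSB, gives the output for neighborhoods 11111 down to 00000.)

  nb #####: next=.  (t=0,i=7, bit31=0)
  nb ####.: next=#  (t=0,i=2, bit30=1)
  nb ###.#: next=.  (t=0,i=3, bit29=0)
  nb ###..: next=#  (t=0,i=11, bit28=1)
  nb ##.##: next=#  (t=0,i=4, bit27=1)
  nb ##.#.: next=#  (t=2,i=1, bit26=1)
  nb ##..#: next=#  (t=0,i=12, bit25=1)
  nb ##...: next=#  (t=2,i=9, bit24=1)
  nb #.###: next=.  (t=0,i=5, bit23=0)
  nb #.##.: next=.  (t=2,i=4, bit22=0)
  nb #.#.#: next=#  (t=2,i=2, bit21=1)
  nb #.#..: next=#  (t=1,i=4, bit20=1)
  nb #..##: next=#  (t=0,i=13, bit19=1)
  nb #..#.: next=.  (t=1,i=1, bit18=0)
  nb #...#: next=.  (t=2,i=10, bit17=0)
  nb #....: next=.  (t=1,i=6, bit16=0)
  nb .####: next=.  (t=0,i=1, bit15=0)
  nb .###.: next=.  (t=2,i=13, bit14=0)
  nb .##.#: next=.  (t=2,i=5, bit13=0)
  nb .##..: next=.  (t=2,i=8, bit12=0)
  nb .#.##: next=.  (t=2,i=3, bit11=0)
  nb .#.#.: next=.  (t=1,i=3, bit10=0)
  nb .#..#: next=.  (t=3,i=7, bit9=0)
  nb .#...: next=#  (t=1,i=5, bit8=1)
  nb ..###: next=.  (t=0,i=0, bit7=0)
  nb ..##.: next=#  (t=3,i=1, bit6=1)
  nb ..#.#: next=#  (t=1,i=2, bit5=1)
  nb ..#..: next=.  (t=3,i=6, bit4=0)
  nb ...##: next=.  (t=1,i=9, bit3=0)
  nb ...#.: next=.  (t=3,i=5, bit2=0)
  nb ....#: next=#  (t=1,i=8, bit1=1)
  nb .....: next=#  (t=1,i=7, bit0=1)
  bits 01011111001110000000000101100011 = 1597505891

1597505891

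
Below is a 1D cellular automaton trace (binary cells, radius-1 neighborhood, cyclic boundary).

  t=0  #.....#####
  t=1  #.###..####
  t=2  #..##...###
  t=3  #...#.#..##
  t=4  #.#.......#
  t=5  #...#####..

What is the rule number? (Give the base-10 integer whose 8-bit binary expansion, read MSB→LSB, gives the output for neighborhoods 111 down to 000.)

193

  ### -> #   bit 7 = 1  t=0,i=7
  ##. -> #   bit 6 = 1  t=0,i=0
  #.# -> .   bit 5 = 0  t=1,i=1
  #.. -> .   bit 4 = 0  t=0,i=1
  .## -> .   bit 3 = 0  t=0,i=6
  .#. -> .   bit 2 = 0  t=3,i=4
  ..# -> .   bit 1 = 0  t=0,i=5
  ... -> #   bit 0 = 1  t=0,i=2
  bits 11000001 = 193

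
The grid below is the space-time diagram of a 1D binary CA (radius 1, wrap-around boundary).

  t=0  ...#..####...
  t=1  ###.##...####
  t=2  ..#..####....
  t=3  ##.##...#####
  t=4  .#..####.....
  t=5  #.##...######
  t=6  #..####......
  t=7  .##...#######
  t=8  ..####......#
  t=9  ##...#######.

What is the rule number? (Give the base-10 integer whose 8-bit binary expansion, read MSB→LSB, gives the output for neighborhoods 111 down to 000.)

  ### -> .   bit 7 = 0  t=0,i=7
  ##. -> #   bit 6 = 1  t=0,i=9
  #.# -> .   bit 5 = 0  t=1,i=3
  #.. -> #   bit 4 = 1  t=0,i=4
  .## -> .   bit 3 = 0  t=0,i=6
  .#. -> .   bit 2 = 0  t=0,i=3
  ..# -> #   bit 1 = 1  t=0,i=2
  ... -> #   bit 0 = 1  t=0,i=0
  bits 01010011 = 83

83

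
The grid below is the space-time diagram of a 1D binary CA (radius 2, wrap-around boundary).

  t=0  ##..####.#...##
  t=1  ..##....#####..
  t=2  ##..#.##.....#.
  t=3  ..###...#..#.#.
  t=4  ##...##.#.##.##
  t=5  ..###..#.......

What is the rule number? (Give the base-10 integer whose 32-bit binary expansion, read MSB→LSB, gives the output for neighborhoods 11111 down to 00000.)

119406906

  #####|.  b31=0 t=1,i=10
  ####.|.  b30=0 t=0,i=0
  ###.#|.  b29=0 t=0,i=7
  ###..|.  b28=0 t=0,i=1
  ##.##|.  b27=0 t=4,i=12
  ##.#.|#  b26=1 t=0,i=8
  ##..#|#  b25=1 t=0,i=2
  ##...|#  b24=1 t=1,i=4
  #.###|.  b23=0 t=4,i=13
  #.##.|.  b22=0 t=2,i=0
  #.#.#|.  b21=0 t=4,i=8
  #.#..|#  b20=1 t=0,i=9
  #..##|#  b19=1 t=0,i=3
  #..#.|#  b18=1 t=2,i=3
  #...#|#  b17=1 t=0,i=11
  #....|.  b16=0 t=1,i=5
  .####|.  b15=0 t=0,i=5
  .###.|.  b14=0 t=3,i=3
  .##.#|.  b13=0 t=4,i=6
  .##..|.  b12=0 t=1,i=3
  .#.##|.  b11=0 t=2,i=5
  .#.#.|.  b10=0 t=3,i=12
  .#..#|.  b9=0 t=3,i=9
  .#...|#  b8=1 t=0,i=10
  ..###|.  b7=0 t=0,i=4
  ..##.|.  b6=0 t=1,i=2
  ..#.#|#  b5=1 t=2,i=4
  ..#..|#  b4=1 t=3,i=8
  ...##|#  b3=1 t=0,i=12
  ...#.|.  b2=0 t=2,i=12
  ....#|#  b1=1 t=1,i=0
  .....|.  b0=0 t=2,i=10
  bits 00000111000111100000000100111010 = 119406906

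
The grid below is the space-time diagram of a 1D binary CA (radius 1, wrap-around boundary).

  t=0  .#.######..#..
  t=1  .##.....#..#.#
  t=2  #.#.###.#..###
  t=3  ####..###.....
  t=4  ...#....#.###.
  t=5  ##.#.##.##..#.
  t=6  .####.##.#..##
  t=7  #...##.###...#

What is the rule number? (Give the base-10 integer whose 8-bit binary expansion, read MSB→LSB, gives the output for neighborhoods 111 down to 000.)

101

  nb ###: next=.  (t=0,i=4, bit7=0)
  nb ##.: next=#  (t=0,i=8, bit6=1)
  nb #.#: next=#  (t=0,i=2, bit5=1)
  nb #..: next=.  (t=0,i=9, bit4=0)
  nb .##: next=.  (t=0,i=3, bit3=0)
  nb .#.: next=#  (t=0,i=1, bit2=1)
  nb ..#: next=.  (t=0,i=0, bit1=0)
  nb ...: next=#  (t=0,i=13, bit0=1)
  bits 01100101 = 101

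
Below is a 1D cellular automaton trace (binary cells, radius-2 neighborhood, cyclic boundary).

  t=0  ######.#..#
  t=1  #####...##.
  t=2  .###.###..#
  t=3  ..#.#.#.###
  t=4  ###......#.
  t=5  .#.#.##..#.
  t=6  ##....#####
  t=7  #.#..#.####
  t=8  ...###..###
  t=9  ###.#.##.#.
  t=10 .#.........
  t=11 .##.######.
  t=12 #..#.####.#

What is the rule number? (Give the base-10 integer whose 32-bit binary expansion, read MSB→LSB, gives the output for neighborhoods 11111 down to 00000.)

3406746425

  #####|#  b31=1 t=0,i=1
  ####.|#  b30=1 t=0,i=4
  ###.#|.  b29=0 t=0,i=5
  ###..|.  b28=0 t=1,i=4
  ##.##|#  b27=1 t=1,i=10
  ##.#.|.  b26=0 t=0,i=6
  ##..#|#  b25=1 t=2,i=8
  ##...|#  b24=1 t=1,i=5
  #.###|.  b23=0 t=1,i=0
  #.##.|.  b22=0 t=5,i=5
  #.#.#|.  b21=0 t=3,i=4
  #.#..|.  b20=0 t=0,i=7
  #..##|#  b19=1 t=0,i=9
  #..#.|#  b18=1 t=2,i=9
  #...#|#  b17=1 t=1,i=6
  #....|.  b16=0 t=4,i=4
  .####|#  b15=1 t=0,i=0
  .###.|#  b14=1 t=2,i=2
  .##.#|.  b13=0 t=1,i=9
  .##..|#  b12=1 t=5,i=6
  .#.##|.  b11=0 t=2,i=0
  .#.#.|.  b10=0 t=3,i=3
  .#..#|#  b9=1 t=0,i=8
  .#...|#  b8=1 t=10,i=2
  ..###|.  b7=0 t=0,i=10
  ..##.|.  b6=0 t=1,i=8
  ..#.#|#  b5=1 t=2,i=10
  ..#..|#  b4=1 t=5,i=9
  ...##|#  b3=1 t=1,i=7
  ...#.|.  b2=0 t=4,i=8
  ....#|.  b1=0 t=4,i=7
  .....|#  b0=1 t=4,i=5
  bits 11001011000011101101001100111001 = 3406746425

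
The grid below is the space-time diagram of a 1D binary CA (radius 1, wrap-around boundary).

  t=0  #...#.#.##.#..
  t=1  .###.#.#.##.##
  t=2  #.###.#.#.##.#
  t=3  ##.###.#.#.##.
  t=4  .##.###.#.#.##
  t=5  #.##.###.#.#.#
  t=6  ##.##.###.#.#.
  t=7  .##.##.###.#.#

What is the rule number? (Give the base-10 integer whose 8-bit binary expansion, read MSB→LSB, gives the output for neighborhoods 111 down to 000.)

  ### -> #   bit 7 = 1  t=1,i=2
  ##. -> #   bit 6 = 1  t=0,i=9
  #.# -> #   bit 5 = 1  t=0,i=5
  #.. -> #   bit 4 = 1  t=0,i=1
  .## -> .   bit 3 = 0  t=0,i=8
  .#. -> .   bit 2 = 0  t=0,i=0
  ..# -> #   bit 1 = 1  t=0,i=3
  ... -> #   bit 0 = 1  t=0,i=2
  bits 11110011 = 243

243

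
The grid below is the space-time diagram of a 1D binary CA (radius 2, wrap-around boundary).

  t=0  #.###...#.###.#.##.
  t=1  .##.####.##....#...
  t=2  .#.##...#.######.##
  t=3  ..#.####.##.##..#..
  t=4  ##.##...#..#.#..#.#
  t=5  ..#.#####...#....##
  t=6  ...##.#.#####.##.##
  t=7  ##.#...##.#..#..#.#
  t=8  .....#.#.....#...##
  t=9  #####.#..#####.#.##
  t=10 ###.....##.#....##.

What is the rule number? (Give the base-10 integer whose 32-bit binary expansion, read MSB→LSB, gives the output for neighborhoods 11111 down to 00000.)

  ##### -> #   bit 31 = 1  t=2,i=12
  ####. -> .   bit 30 = 0  t=1,i=6
  ###.# -> .   bit 29 = 0  t=0,i=12
  ###.. -> #   bit 28 = 1  t=0,i=4
  ##.## -> #   bit 27 = 1  t=1,i=3
  ##.#. -> .   bit 26 = 0  t=0,i=13
  ##..# -> .   bit 25 = 0  t=3,i=14
  ##... -> #   bit 24 = 1  t=0,i=5
  #.### -> #   bit 23 = 1  t=0,i=2
  #.##. -> .   bit 22 = 0  t=0,i=16
  #.#.# -> .   bit 21 = 0  t=0,i=0
  #.#.. -> .   bit 20 = 0  t=4,i=13
  #..## -> #   bit 19 = 1  t=9,i=8
  #..#. -> .   bit 18 = 0  t=3,i=15
  #...# -> #   bit 17 = 1  t=0,i=6
  #.... -> #   bit 16 = 1  t=1,i=12
  .#### -> .   bit 15 = 0  t=1,i=5
  .###. -> .   bit 14 = 0  t=0,i=3
  .##.# -> .   bit 13 = 0  t=0,i=17
  .##.. -> #   bit 12 = 1  t=1,i=10
  .#.## -> #   bit 11 = 1  t=0,i=1
  .#.#. -> #   bit 10 = 1  t=4,i=12
  .#..# -> .   bit 9 = 0  t=4,i=9
  .#... -> .   bit 8 = 0  t=1,i=16
  ..### -> #   bit 7 = 1  t=9,i=9
  ..##. -> #   bit 6 = 1  t=1,i=1
  ..#.# -> .   bit 5 = 0  t=0,i=8
  ..#.. -> #   bit 4 = 1  t=1,i=15
  ...## -> .   bit 3 = 0  t=1,i=0
  ...#. -> #   bit 2 = 1  t=0,i=7
  ....# -> #   bit 1 = 1  t=1,i=13
  ..... -> #   bit 0 = 1  t=8,i=2
  bits 10011001100010110001110011010111 = 2576030935

2576030935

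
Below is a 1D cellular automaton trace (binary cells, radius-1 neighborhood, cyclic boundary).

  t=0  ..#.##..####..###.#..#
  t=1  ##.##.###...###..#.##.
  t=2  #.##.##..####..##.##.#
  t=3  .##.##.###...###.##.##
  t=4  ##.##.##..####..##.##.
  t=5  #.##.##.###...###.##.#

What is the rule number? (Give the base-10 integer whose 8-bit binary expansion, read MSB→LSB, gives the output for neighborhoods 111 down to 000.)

  [7] ### => .  t=0,i=9
  [6] ##. => .  t=0,i=5
  [5] #.# => #  t=0,i=3
  [4] #.. => #  t=0,i=0
  [3] .## => #  t=0,i=4
  [2] .#. => .  t=0,i=2
  [1] ..# => #  t=0,i=1
  [0] ... => #  t=1,i=10
  bits 00111011 = 59

59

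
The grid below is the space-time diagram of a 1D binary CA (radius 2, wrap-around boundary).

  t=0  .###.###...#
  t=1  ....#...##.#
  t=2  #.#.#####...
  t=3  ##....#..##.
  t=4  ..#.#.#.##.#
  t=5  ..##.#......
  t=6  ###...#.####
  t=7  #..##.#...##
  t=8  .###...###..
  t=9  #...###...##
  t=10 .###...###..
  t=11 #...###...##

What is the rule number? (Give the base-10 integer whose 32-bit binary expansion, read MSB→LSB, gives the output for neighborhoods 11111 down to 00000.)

  #####|#  b31=1 t=2,i=6
  ####.|.  b30=0 t=2,i=7
  ###.#|.  b29=0 t=0,i=3
  ###..|.  b28=0 t=0,i=7
  ##.##|#  b27=1 t=0,i=4
  ##.#.|.  b26=0 t=1,i=10
  ##..#|#  b25=1 t=7,i=1
  ##...|#  b24=1 t=0,i=8
  #.###|.  b23=0 t=0,i=1
  #.##.|.  b22=0 t=3,i=0
  #.#.#|.  b21=0 t=2,i=2
  #.#..|.  b20=0 t=1,i=11
  #..##|#  b19=1 t=3,i=8
  #..#.|.  b18=0 t=4,i=1
  #...#|#  b17=1 t=0,i=9
  #....|.  b16=0 t=1,i=1
  .####|.  b15=0 t=2,i=5
  .###.|.  b14=0 t=0,i=2
  .##.#|.  b13=0 t=1,i=9
  .##..|.  b12=0 t=3,i=1
  .#.##|.  b11=0 t=0,i=0
  .#.#.|#  b10=1 t=2,i=1
  .#..#|.  b9=0 t=3,i=7
  .#...|#  b8=1 t=1,i=0
  ..###|.  b7=0 t=7,i=10
  ..##.|#  b6=1 t=1,i=8
  ..#.#|#  b5=1 t=0,i=11
  ..#..|#  b4=1 t=1,i=4
  ...##|#  b3=1 t=1,i=7
  ...#.|.  b2=0 t=0,i=10
  ....#|#  b1=1 t=1,i=2
  .....|#  b0=1 t=5,i=8
  bits 10001011000010100000010101111011 = 2332689787

2332689787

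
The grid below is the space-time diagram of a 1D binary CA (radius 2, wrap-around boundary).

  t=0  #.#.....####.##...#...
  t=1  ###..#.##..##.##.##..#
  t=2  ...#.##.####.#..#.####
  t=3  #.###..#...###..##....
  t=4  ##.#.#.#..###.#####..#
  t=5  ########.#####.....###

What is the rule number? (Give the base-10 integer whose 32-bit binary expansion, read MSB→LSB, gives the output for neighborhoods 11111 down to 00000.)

  [31] ##### => .  t=4,i=16
  [30] ####. => .  t=0,i=10
  [29] ###.# => #  t=0,i=11
  [28] ###.. => .  t=1,i=2
  [27] ##.## => #  t=0,i=12
  [26] ##.#. => #  t=2,i=12
  [25] ##..# => #  t=1,i=3
  [24] ##... => #  t=0,i=15
  [23] #.### => .  t=2,i=8
  [22] #.##. => .  t=0,i=13
  [21] #.#.# => #  t=4,i=3
  [20] #.#.. => #  t=0,i=2
  [19] #..## => #  t=1,i=10
  [18] #..#. => .  t=1,i=4
  [17] #...# => .  t=0,i=16
  [16] #.... => .  t=0,i=4
  [15] .#### => .  t=0,i=9
  [14] .###. => #  t=3,i=3
  [13] .##.# => .  t=1,i=12
  [12] .##.. => #  t=0,i=14
  [11] .#.## => #  t=1,i=6
  [10] .#.#. => #  t=0,i=1
  [9] .#..# => .  t=2,i=14
  [8] .#... => .  t=0,i=3
  [7] ..### => #  t=0,i=8
  [6] ..##. => #  t=1,i=11
  [5] ..#.# => #  t=0,i=0
  [4] ..#.. => #  t=0,i=18
  [3] ...## => #  t=0,i=7
  [2] ...#. => #  t=0,i=17
  [1] ....# => .  t=0,i=6
  [0] ..... => #  t=0,i=5
  bits 00101111001110000101110011111101 = 792222973

792222973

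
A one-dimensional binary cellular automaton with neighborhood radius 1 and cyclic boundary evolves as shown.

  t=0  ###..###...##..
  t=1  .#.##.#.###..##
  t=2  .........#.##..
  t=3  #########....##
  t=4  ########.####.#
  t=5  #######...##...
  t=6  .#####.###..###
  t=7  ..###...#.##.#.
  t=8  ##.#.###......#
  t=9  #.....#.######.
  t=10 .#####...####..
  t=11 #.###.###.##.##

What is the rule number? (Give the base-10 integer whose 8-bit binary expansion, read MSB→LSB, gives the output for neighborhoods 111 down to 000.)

  ###|#  b7=1 t=0,i=1
  ##.|.  b6=0 t=0,i=2
  #.#|.  b5=0 t=1,i=0
  #..|#  b4=1 t=0,i=3
  .##|.  b3=0 t=0,i=0
  .#.|.  b2=0 t=1,i=1
  ..#|#  b1=1 t=0,i=4
  ...|#  b0=1 t=0,i=9
  bits 10010011 = 147

147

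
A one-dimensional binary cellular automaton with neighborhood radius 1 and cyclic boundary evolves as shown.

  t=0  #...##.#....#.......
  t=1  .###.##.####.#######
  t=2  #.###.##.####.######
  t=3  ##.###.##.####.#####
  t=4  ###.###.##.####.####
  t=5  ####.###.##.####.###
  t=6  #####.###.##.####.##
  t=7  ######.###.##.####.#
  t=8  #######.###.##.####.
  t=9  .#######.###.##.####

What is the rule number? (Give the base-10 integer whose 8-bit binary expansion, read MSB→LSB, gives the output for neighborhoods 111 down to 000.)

  [7] ### => #  t=1,i=2
  [6] ##. => #  t=0,i=5
  [5] #.# => #  t=0,i=6
  [4] #.. => #  t=0,i=1
  [3] .## => .  t=0,i=4
  [2] .#. => .  t=0,i=0
  [1] ..# => #  t=0,i=3
  [0] ... => #  t=0,i=2
  bits 11110011 = 243

243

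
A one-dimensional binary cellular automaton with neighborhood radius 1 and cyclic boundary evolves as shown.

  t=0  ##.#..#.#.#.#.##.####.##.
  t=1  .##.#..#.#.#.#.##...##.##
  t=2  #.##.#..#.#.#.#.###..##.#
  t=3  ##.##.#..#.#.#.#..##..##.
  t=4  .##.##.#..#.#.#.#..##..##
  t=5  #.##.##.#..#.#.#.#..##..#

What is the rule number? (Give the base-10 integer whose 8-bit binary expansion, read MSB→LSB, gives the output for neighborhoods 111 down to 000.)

113

  nb ###: next=.  (t=0,i=18, bit7=0)
  nb ##.: next=#  (t=0,i=1, bit6=1)
  nb #.#: next=#  (t=0,i=2, bit5=1)
  nb #..: next=#  (t=0,i=4, bit4=1)
  nb .##: next=.  (t=0,i=0, bit3=0)
  nb .#.: next=.  (t=0,i=3, bit2=0)
  nb ..#: next=.  (t=0,i=5, bit1=0)
  nb ...: next=#  (t=1,i=18, bit0=1)
  bits 01110001 = 113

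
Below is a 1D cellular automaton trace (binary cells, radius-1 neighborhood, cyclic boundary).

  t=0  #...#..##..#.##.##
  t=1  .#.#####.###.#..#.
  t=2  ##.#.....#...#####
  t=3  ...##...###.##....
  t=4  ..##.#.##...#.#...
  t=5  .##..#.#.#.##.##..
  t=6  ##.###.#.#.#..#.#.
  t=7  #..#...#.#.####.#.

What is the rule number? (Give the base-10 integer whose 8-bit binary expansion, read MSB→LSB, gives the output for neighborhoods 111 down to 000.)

  nb ###: next=.  (t=0,i=17, bit7=0)
  nb ##.: next=.  (t=0,i=0, bit6=0)
  nb #.#: next=.  (t=0,i=12, bit5=0)
  nb #..: next=#  (t=0,i=1, bit4=1)
  nb .##: next=#  (t=0,i=7, bit3=1)
  nb .#.: next=#  (t=0,i=4, bit2=1)
  nb ..#: next=#  (t=0,i=3, bit1=1)
  nb ...: next=.  (t=0,i=2, bit0=0)
  bits 00011110 = 30

30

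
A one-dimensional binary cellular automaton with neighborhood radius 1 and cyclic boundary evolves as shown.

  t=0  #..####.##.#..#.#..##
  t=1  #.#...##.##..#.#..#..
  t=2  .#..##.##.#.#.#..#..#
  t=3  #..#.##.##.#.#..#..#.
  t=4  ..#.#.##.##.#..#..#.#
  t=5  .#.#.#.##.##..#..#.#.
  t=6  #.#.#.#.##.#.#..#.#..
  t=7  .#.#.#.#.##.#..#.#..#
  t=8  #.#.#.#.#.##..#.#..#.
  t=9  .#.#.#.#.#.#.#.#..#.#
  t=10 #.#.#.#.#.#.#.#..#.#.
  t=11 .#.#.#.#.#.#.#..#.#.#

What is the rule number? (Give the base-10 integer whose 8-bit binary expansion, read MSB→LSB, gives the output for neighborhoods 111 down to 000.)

99

  [7] ### => .  t=0,i=4
  [6] ##. => #  t=0,i=0
  [5] #.# => #  t=0,i=7
  [4] #.. => .  t=0,i=1
  [3] .## => .  t=0,i=3
  [2] .#. => .  t=0,i=11
  [1] ..# => #  t=0,i=2
  [0] ... => #  t=1,i=4
  bits 01100011 = 99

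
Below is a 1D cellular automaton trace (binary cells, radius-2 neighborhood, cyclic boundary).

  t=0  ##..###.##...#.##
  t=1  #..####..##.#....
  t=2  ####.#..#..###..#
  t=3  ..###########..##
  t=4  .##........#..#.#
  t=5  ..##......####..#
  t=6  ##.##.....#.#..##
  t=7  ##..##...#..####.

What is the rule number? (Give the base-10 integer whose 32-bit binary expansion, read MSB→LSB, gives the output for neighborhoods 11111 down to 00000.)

1698452372

  [31] ##### => .  t=2,i=1
  [30] ####. => #  t=0,i=0
  [29] ###.# => #  t=0,i=6
  [28] ###.. => .  t=0,i=1
  [27] ##.## => .  t=0,i=7
  [26] ##.#. => #  t=1,i=11
  [25] ##..# => .  t=0,i=2
  [24] ##... => #  t=0,i=10
  [23] #.### => .  t=0,i=15
  [22] #.##. => .  t=0,i=8
  [21] #.#.# => #  t=4,i=16
  [20] #.#.. => #  t=1,i=12
  [19] #..## => #  t=0,i=3
  [18] #..#. => #  t=2,i=7
  [17] #...# => .  t=0,i=11
  [16] #.... => .  t=1,i=14
  [15] .#### => .  t=0,i=16
  [14] .###. => #  t=0,i=5
  [13] .##.# => .  t=1,i=10
  [12] .##.. => #  t=0,i=9
  [11] .#.## => .  t=0,i=14
  [10] .#.#. => .  t=4,i=15
  [9] .#..# => #  t=1,i=1
  [8] .#... => #  t=1,i=13
  [7] ..### => #  t=0,i=4
  [6] ..##. => .  t=1,i=9
  [5] ..#.# => .  t=0,i=13
  [4] ..#.. => #  t=1,i=0
  [3] ...## => .  t=5,i=9
  [2] ...#. => #  t=0,i=12
  [1] ....# => .  t=1,i=15
  [0] ..... => .  t=4,i=5
  bits 01100101001111000101001110010100 = 1698452372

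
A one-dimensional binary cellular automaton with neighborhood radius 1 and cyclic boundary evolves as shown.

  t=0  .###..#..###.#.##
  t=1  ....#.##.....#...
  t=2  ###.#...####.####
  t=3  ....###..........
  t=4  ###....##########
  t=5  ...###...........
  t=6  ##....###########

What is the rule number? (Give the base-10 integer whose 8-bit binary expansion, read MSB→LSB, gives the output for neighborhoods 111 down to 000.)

21

  ###|.  b7=0 t=0,i=2
  ##.|.  b6=0 t=0,i=3
  #.#|.  b5=0 t=0,i=0
  #..|#  b4=1 t=0,i=4
  .##|.  b3=0 t=0,i=1
  .#.|#  b2=1 t=0,i=6
  ..#|.  b1=0 t=0,i=5
  ...|#  b0=1 t=1,i=0
  bits 00010101 = 21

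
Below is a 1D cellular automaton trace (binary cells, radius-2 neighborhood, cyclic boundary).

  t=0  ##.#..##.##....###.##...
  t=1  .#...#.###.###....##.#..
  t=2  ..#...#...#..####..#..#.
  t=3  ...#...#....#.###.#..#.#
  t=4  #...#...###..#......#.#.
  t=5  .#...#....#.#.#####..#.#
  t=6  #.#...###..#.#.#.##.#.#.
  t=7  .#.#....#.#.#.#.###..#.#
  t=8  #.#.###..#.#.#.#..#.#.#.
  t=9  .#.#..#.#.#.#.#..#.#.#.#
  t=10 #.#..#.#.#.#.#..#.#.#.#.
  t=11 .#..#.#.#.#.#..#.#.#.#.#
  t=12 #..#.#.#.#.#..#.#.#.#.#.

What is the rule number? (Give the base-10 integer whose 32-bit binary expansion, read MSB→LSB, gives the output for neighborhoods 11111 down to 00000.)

1498262787

  [31] ##### => .  t=5,i=16
  [30] ####. => #  t=2,i=15
  [29] ###.# => .  t=0,i=17
  [28] ###.. => #  t=1,i=13
  [27] ##.## => #  t=0,i=8
  [26] ##.#. => .  t=0,i=2
  [25] ##..# => .  t=2,i=17
  [24] ##... => #  t=0,i=11
  [23] #.### => .  t=1,i=7
  [22] #.##. => #  t=0,i=9
  [21] #.#.# => .  t=4,i=22
  [20] #.#.. => .  t=0,i=3
  [19] #..## => #  t=0,i=5
  [18] #..#. => #  t=2,i=18
  [17] #...# => .  t=0,i=22
  [16] #.... => #  t=0,i=12
  [15] .#### => #  t=2,i=14
  [14] .###. => .  t=0,i=16
  [13] .##.# => #  t=0,i=1
  [12] .##.. => .  t=0,i=10
  [11] .#.## => #  t=1,i=6
  [10] .#.#. => #  t=3,i=22
  [9] .#..# => .  t=0,i=4
  [8] .#... => #  t=1,i=2
  [7] ..### => .  t=0,i=15
  [6] ..##. => .  t=0,i=0
  [5] ..#.# => .  t=1,i=5
  [4] ..#.. => .  t=1,i=1
  [3] ...## => .  t=0,i=14
  [2] ...#. => .  t=1,i=0
  [1] ....# => #  t=0,i=13
  [0] ..... => #  t=4,i=16
  bits 01011001010011011010110100000011 = 1498262787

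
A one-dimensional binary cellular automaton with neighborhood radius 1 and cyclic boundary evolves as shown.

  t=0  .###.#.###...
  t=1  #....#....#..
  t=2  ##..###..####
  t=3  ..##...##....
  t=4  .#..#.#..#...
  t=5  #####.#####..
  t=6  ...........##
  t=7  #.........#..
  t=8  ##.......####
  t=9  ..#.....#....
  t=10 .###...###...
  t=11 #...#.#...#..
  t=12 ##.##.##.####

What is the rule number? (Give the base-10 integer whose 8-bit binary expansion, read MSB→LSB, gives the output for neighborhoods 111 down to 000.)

  [7] ### => .  t=0,i=2
  [6] ##. => .  t=0,i=3
  [5] #.# => .  t=0,i=4
  [4] #.. => #  t=0,i=10
  [3] .## => .  t=0,i=1
  [2] .#. => #  t=0,i=5
  [1] ..# => #  t=0,i=0
  [0] ... => .  t=0,i=11
  bits 00010110 = 22

22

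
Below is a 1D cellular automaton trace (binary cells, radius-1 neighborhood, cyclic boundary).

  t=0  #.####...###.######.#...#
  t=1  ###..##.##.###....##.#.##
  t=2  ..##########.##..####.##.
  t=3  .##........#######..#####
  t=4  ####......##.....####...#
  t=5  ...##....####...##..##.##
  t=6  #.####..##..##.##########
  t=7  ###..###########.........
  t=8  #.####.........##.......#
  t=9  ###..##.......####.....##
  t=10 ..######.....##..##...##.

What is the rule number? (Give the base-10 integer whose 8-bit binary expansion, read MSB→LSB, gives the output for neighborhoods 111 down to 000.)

122

  ### -> .   bit 7 = 0  t=0,i=3
  ##. -> #   bit 6 = 1  t=0,i=0
  #.# -> #   bit 5 = 1  t=0,i=1
  #.. -> #   bit 4 = 1  t=0,i=6
  .## -> #   bit 3 = 1  t=0,i=2
  .#. -> .   bit 2 = 0  t=0,i=20
  ..# -> #   bit 1 = 1  t=0,i=8
  ... -> .   bit 0 = 0  t=0,i=7
  bits 01111010 = 122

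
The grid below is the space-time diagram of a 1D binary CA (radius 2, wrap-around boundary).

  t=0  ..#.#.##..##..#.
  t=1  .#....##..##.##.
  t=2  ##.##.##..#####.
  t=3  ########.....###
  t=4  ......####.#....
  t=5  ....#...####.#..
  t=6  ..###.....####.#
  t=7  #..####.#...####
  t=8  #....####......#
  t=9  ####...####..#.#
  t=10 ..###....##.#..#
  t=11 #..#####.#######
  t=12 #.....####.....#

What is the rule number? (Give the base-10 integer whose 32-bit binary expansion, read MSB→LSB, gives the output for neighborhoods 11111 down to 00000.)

2111140438

  [31] ##### => .  t=2,i=12
  [30] ####. => #  t=2,i=13
  [29] ###.# => #  t=2,i=14
  [28] ###.. => #  t=3,i=7
  [27] ##.## => #  t=1,i=12
  [26] ##.#. => #  t=4,i=10
  [25] ##..# => .  t=0,i=8
  [24] ##... => #  t=3,i=8
  [23] #.### => #  t=9,i=15
  [22] #.##. => #  t=0,i=6
  [21] #.#.# => .  t=0,i=4
  [20] #.#.. => #  t=4,i=11
  [19] #..## => .  t=0,i=9
  [18] #..#. => #  t=0,i=13
  [17] #...# => .  t=0,i=0
  [16] #.... => #  t=1,i=3
  [15] .#### => .  t=2,i=11
  [14] .###. => #  t=6,i=3
  [13] .##.# => #  t=1,i=11
  [12] .##.. => #  t=0,i=7
  [11] .#.## => .  t=0,i=5
  [10] .#.#. => .  t=0,i=3
  [9] .#..# => #  t=6,i=0
  [8] .#... => .  t=0,i=15
  [7] ..### => .  t=2,i=10
  [6] ..##. => #  t=0,i=10
  [5] ..#.# => .  t=0,i=2
  [4] ..#.. => #  t=0,i=14
  [3] ...## => .  t=1,i=5
  [2] ...#. => #  t=0,i=1
  [1] ....# => #  t=1,i=4
  [0] ..... => .  t=3,i=10
  bits 01111101110101010111001001010110 = 2111140438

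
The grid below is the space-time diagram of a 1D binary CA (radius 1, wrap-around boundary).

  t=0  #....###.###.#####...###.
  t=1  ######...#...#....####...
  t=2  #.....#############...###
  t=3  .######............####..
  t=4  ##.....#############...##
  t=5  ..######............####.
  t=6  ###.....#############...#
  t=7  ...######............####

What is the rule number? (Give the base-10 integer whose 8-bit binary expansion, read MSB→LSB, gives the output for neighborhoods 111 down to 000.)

31

  ###|.  b7=0 t=0,i=6
  ##.|.  b6=0 t=0,i=7
  #.#|.  b5=0 t=0,i=8
  #..|#  b4=1 t=0,i=1
  .##|#  b3=1 t=0,i=5
  .#.|#  b2=1 t=0,i=0
  ..#|#  b1=1 t=0,i=4
  ...|#  b0=1 t=0,i=2
  bits 00011111 = 31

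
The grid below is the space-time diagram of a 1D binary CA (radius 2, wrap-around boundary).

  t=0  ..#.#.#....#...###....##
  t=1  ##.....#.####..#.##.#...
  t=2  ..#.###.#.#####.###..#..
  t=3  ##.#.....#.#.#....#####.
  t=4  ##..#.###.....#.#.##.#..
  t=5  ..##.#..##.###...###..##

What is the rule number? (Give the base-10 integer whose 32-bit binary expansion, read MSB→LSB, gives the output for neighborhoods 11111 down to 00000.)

  nb #####: next=.  (t=2,i=12, bit31=0)
  nb ####.: next=#  (t=1,i=11, bit30=1)
  nb ###.#: next=.  (t=2,i=6, bit29=0)
  nb ###..: next=#  (t=0,i=17, bit28=1)
  nb ##.##: next=.  (t=2,i=15, bit27=0)
  nb ##.#.: next=.  (t=1,i=19, bit26=0)
  nb ##..#: next=#  (t=0,i=0, bit25=1)
  nb ##...: next=#  (t=0,i=18, bit24=1)
  nb #.###: next=.  (t=1,i=9, bit23=0)
  nb #.##.: next=#  (t=1,i=17, bit22=1)
  nb #.#.#: next=.  (t=0,i=4, bit21=0)
  nb #.#..: next=.  (t=0,i=6, bit20=0)
  nb #..##: next=#  (t=4,i=23, bit19=1)
  nb #..#.: next=#  (t=0,i=1, bit18=1)
  nb #...#: next=.  (t=0,i=13, bit17=0)
  nb #....: next=.  (t=0,i=8, bit16=0)
  nb .####: next=#  (t=1,i=10, bit15=1)
  nb .###.: next=.  (t=0,i=16, bit14=0)
  nb .##.#: next=#  (t=1,i=18, bit13=1)
  nb .##..: next=.  (t=0,i=23, bit12=0)
  nb .#.##: next=#  (t=1,i=8, bit11=1)
  nb .#.#.: next=.  (t=0,i=3, bit10=0)
  nb .#..#: next=#  (t=4,i=22, bit9=1)
  nb .#...: next=#  (t=0,i=7, bit8=1)
  nb ..###: next=#  (t=0,i=15, bit7=1)
  nb ..##.: next=.  (t=0,i=22, bit6=0)
  nb ..#.#: next=.  (t=0,i=2, bit5=0)
  nb ..#..: next=#  (t=0,i=11, bit4=1)
  nb ...##: next=.  (t=0,i=14, bit3=0)
  nb ...#.: next=#  (t=0,i=10, bit2=1)
  nb ....#: next=#  (t=0,i=9, bit1=1)
  nb .....: next=#  (t=1,i=4, bit0=1)
  bits 01010011010011001010101110010111 = 1397533591

1397533591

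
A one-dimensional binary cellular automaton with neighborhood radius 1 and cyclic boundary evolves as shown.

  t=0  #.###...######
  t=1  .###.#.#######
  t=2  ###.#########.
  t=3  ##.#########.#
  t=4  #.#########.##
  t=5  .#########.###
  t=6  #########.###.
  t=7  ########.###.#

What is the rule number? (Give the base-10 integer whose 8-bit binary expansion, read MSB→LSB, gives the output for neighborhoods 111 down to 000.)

190

  ###|#  b7=1 t=0,i=3
  ##.|.  b6=0 t=0,i=0
  #.#|#  b5=1 t=0,i=1
  #..|#  b4=1 t=0,i=5
  .##|#  b3=1 t=0,i=2
  .#.|#  b2=1 t=1,i=5
  ..#|#  b1=1 t=0,i=7
  ...|.  b0=0 t=0,i=6
  bits 10111110 = 190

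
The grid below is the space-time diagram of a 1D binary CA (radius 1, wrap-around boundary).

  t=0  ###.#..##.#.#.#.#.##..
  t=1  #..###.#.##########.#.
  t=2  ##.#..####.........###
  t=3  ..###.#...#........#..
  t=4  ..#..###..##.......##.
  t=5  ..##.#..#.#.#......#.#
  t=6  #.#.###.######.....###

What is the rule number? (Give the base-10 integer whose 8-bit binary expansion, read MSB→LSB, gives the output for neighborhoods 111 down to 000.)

60

  [7] ### => .  t=0,i=1
  [6] ##. => .  t=0,i=2
  [5] #.# => #  t=0,i=3
  [4] #.. => #  t=0,i=5
  [3] .## => #  t=0,i=0
  [2] .#. => #  t=0,i=4
  [1] ..# => .  t=0,i=6
  [0] ... => .  t=2,i=11
  bits 00111100 = 60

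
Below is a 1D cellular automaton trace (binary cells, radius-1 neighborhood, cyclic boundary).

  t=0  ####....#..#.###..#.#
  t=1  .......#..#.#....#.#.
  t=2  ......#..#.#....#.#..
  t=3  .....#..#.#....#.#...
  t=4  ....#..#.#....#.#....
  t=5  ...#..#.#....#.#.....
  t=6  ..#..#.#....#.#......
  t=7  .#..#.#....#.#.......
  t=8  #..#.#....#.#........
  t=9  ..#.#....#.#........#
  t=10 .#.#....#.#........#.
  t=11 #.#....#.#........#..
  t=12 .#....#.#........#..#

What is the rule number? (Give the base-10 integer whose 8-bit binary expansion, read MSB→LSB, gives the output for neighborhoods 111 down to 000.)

  nb ###: next=.  (t=0,i=0, bit7=0)
  nb ##.: next=.  (t=0,i=3, bit6=0)
  nb #.#: next=#  (t=0,i=12, bit5=1)
  nb #..: next=.  (t=0,i=4, bit4=0)
  nb .##: next=.  (t=0,i=13, bit3=0)
  nb .#.: next=.  (t=0,i=8, bit2=0)
  nb ..#: next=#  (t=0,i=7, bit1=1)
  nb ...: next=.  (t=0,i=5, bit0=0)
  bits 00100010 = 34

34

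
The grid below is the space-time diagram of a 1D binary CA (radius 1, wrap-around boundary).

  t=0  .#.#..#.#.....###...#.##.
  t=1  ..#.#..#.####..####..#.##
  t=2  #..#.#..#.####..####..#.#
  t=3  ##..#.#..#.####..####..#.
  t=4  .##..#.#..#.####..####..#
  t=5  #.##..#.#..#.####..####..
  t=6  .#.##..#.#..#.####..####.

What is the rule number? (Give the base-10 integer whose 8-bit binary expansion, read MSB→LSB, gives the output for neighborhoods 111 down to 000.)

241

  nb ###: next=#  (t=0,i=15, bit7=1)
  nb ##.: next=#  (t=0,i=16, bit6=1)
  nb #.#: next=#  (t=0,i=2, bit5=1)
  nb #..: next=#  (t=0,i=4, bit4=1)
  nb .##: next=.  (t=0,i=14, bit3=0)
  nb .#.: next=.  (t=0,i=1, bit2=0)
  nb ..#: next=.  (t=0,i=0, bit1=0)
  nb ...: next=#  (t=0,i=10, bit0=1)
  bits 11110001 = 241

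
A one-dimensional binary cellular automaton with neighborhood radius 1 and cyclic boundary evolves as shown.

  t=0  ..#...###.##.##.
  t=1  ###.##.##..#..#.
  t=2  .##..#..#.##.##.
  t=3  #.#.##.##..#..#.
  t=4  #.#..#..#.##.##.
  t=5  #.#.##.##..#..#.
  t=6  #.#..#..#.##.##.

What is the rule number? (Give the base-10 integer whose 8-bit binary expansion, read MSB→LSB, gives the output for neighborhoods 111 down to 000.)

199

  nb ###: next=#  (t=0,i=7, bit7=1)
  nb ##.: next=#  (t=0,i=8, bit6=1)
  nb #.#: next=.  (t=0,i=9, bit5=0)
  nb #..: next=.  (t=0,i=3, bit4=0)
  nb .##: next=.  (t=0,i=6, bit3=0)
  nb .#.: next=#  (t=0,i=2, bit2=1)
  nb ..#: next=#  (t=0,i=1, bit1=1)
  nb ...: next=#  (t=0,i=0, bit0=1)
  bits 11000111 = 199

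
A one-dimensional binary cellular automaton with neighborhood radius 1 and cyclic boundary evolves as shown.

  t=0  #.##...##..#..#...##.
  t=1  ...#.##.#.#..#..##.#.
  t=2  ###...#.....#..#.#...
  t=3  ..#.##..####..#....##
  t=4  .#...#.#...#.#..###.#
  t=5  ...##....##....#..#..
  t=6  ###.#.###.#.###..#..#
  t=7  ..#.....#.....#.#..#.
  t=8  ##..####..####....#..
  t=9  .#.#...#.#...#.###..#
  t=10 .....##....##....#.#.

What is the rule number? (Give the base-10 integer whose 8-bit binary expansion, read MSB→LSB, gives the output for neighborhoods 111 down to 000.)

67

  nb ###: next=.  (t=2,i=1, bit7=0)
  nb ##.: next=#  (t=0,i=3, bit6=1)
  nb #.#: next=.  (t=0,i=1, bit5=0)
  nb #..: next=.  (t=0,i=4, bit4=0)
  nb .##: next=.  (t=0,i=2, bit3=0)
  nb .#.: next=.  (t=0,i=0, bit2=0)
  nb ..#: next=#  (t=0,i=6, bit1=1)
  nb ...: next=#  (t=0,i=5, bit0=1)
  bits 01000011 = 67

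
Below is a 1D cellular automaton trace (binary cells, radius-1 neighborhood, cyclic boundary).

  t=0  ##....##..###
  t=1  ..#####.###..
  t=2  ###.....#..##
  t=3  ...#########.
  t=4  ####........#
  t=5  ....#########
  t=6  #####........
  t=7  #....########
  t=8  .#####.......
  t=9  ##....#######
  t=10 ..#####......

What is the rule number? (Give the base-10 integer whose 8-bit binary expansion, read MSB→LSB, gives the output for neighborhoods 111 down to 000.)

  nb ###: next=.  (t=0,i=0, bit7=0)
  nb ##.: next=.  (t=0,i=1, bit6=0)
  nb #.#: next=.  (t=1,i=7, bit5=0)
  nb #..: next=#  (t=0,i=2, bit4=1)
  nb .##: next=#  (t=0,i=6, bit3=1)
  nb .#.: next=#  (t=2,i=8, bit2=1)
  nb ..#: next=#  (t=0,i=5, bit1=1)
  nb ...: next=#  (t=0,i=3, bit0=1)
  bits 00011111 = 31

31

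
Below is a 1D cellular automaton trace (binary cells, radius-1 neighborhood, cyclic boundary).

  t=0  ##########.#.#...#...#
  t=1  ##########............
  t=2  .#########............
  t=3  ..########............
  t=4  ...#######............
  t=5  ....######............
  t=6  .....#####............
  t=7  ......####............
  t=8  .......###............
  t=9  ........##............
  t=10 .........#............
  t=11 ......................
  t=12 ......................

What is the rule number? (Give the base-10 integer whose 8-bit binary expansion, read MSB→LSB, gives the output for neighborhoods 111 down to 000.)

  nb ###: next=#  (t=0,i=0, bit7=1)
  nb ##.: next=#  (t=0,i=9, bit6=1)
  nb #.#: next=.  (t=0,i=10, bit5=0)
  nb #..: next=.  (t=0,i=14, bit4=0)
  nb .##: next=.  (t=0,i=21, bit3=0)
  nb .#.: next=.  (t=0,i=11, bit2=0)
  nb ..#: next=.  (t=0,i=16, bit1=0)
  nb ...: next=.  (t=0,i=15, bit0=0)
  bits 11000000 = 192

192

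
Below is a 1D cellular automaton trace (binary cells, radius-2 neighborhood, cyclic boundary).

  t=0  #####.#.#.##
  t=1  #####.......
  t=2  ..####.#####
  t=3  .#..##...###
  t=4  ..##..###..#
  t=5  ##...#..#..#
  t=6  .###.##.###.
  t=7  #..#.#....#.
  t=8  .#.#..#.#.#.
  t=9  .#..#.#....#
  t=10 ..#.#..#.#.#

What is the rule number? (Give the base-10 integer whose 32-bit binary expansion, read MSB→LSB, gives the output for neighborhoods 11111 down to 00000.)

  #####|#  b31=1 t=0,i=0
  ####.|#  b30=1 t=0,i=3
  ###.#|#  b29=1 t=0,i=4
  ###..|#  b28=1 t=1,i=4
  ##.##|.  b27=0 t=2,i=6
  ##.#.|.  b26=0 t=0,i=5
  ##..#|.  b25=0 t=2,i=0
  ##...|#  b24=1 t=1,i=5
  #.###|.  b23=0 t=0,i=10
  #.##.|#  b22=1 t=6,i=5
  #.#.#|.  b21=0 t=0,i=6
  #.#..|.  b20=0 t=3,i=1
  #..##|#  b19=1 t=2,i=1
  #..#.|.  b18=0 t=4,i=10
  #...#|#  b17=1 t=3,i=7
  #....|.  b16=0 t=1,i=6
  .####|.  b15=0 t=0,i=11
  .###.|.  b14=0 t=3,i=10
  .##.#|.  b13=0 t=6,i=6
  .##..|.  b12=0 t=3,i=5
  .#.##|.  b11=0 t=0,i=9
  .#.#.|.  b10=0 t=0,i=7
  .#..#|#  b9=1 t=3,i=2
  .#...|#  b8=1 t=7,i=6
  ..###|.  b7=0 t=1,i=0
  ..##.|.  b6=0 t=3,i=4
  ..#.#|#  b5=1 t=7,i=3
  ..#..|#  b4=1 t=4,i=11
  ...##|#  b3=1 t=1,i=11
  ...#.|.  b2=0 t=5,i=4
  ....#|#  b1=1 t=1,i=10
  .....|#  b0=1 t=1,i=7
  bits 11110001010010100000001100111011 = 4048159547

4048159547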